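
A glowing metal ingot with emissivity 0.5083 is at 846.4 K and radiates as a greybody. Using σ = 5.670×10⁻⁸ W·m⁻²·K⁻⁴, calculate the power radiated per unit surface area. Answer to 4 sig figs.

Stefan–Boltzmann: I = εσT⁴ = 0.5083 × 5.670×10⁻⁸ × (846.4)⁴ = 1.479×10⁴ W/m².

I ≈ 1.479×10⁴ W/m²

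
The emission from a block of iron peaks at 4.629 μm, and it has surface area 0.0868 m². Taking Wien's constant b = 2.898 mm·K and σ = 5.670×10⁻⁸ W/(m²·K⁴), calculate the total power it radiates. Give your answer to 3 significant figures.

P ≈ 756 W

Wien's law: T = b/λ_max = 2.898×10⁻³/4.629×10⁻⁶ = 626.053 K.
Area A = 0.0868 m².
Then P = σAT⁴ = 5.670×10⁻⁸×0.0868×(626.053)⁴ = 756 W.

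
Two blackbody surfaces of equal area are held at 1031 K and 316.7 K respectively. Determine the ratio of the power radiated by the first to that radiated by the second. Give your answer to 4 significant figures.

P₁/P₂ ≈ 112.3

With equal areas, P₁/P₂ = (T₁/T₂)⁴ = (1031/316.7)⁴ = 112.3.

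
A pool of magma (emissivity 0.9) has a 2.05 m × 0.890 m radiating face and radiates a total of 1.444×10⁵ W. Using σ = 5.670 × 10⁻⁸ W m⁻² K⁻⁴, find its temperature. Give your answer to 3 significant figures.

T ≈ 1.12×10³ K

Area A = 2.05 × 0.890 = 1.8245 m².
P = εσAT⁴ ⇒ T = (P/(εσA))^(1/4) = (1.444×10⁵/(0.9×5.670×10⁻⁸×1.8245))^(1/4) = 1.12×10³ K.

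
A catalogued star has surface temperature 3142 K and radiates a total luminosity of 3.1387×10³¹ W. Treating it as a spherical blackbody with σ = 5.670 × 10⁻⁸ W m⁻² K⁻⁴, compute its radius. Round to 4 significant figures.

R ≈ 6.723×10¹¹ m

L = 4πR²σT⁴ ⇒ R = √(L/(4πσT⁴)).
σT⁴ = 5.52596×10⁶ W/m², so R = √(3.1387×10³¹/(4π×5.52596×10⁶)) = 6.723×10¹¹ m.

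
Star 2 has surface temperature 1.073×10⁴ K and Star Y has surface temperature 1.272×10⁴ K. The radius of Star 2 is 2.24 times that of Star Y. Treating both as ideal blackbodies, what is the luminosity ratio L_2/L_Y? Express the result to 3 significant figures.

L ∝ R²T⁴, so L_2/L_Y = (R_2/R_Y)²(T_2/T_Y)⁴ = (2.24)² × (1.073×10⁴/1.272×10⁴)⁴ = 5.0176 × 0.506350 = 2.54.

L_2/L_Y ≈ 2.54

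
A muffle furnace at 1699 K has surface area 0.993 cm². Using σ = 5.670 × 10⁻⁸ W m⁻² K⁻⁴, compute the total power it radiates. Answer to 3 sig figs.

Area A = 0.993 cm² = 9.93×10⁻⁵ m².
P = σAT⁴ = 5.670×10⁻⁸ × 9.93×10⁻⁵ × (1699)⁴ = 46.9 W.

P ≈ 46.9 W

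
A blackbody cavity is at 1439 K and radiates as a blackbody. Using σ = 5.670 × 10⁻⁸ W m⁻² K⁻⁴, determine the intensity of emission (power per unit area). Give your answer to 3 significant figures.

I ≈ 2.43×10⁵ W/m²

Stefan–Boltzmann: I = σT⁴ = 5.670×10⁻⁸ × (1439)⁴ = 2.43×10⁵ W/m².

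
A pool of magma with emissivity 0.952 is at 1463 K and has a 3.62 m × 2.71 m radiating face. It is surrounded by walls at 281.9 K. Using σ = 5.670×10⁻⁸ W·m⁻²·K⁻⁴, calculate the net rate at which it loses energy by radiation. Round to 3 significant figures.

Area A = 3.62 × 2.71 = 9.8102 m².
Net radiated power P_net = εσA(T⁴ − T₀⁴) = 0.952×5.670×10⁻⁸×9.8102×(1463⁴ − 281.9⁴).
T⁴ − T₀⁴ = 4.58118×10¹² − 6.31510×10⁹ = 4.57486×10¹² K⁴, so P_net = 2.42×10⁶ W.

Net loss ≈ 2.42×10⁶ W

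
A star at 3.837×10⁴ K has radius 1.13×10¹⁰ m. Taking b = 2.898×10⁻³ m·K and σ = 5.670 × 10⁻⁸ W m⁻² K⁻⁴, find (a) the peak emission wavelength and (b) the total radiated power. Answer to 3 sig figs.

(a) λ_max = b/T = 2.898×10⁻³/3.837×10⁴ = 7.553×10⁻⁸ m = 75.5 nm.
Surface area A = 4πR² = 4π(1.13×10¹⁰ m)² = 1.60460×10²¹ m².
(b) P = σAT⁴ = 5.670×10⁻⁸×1.60460×10²¹×(3.837×10⁴)⁴ = 1.97×10³² W.

λ_max ≈ 75.5 nm; P ≈ 1.97×10³² W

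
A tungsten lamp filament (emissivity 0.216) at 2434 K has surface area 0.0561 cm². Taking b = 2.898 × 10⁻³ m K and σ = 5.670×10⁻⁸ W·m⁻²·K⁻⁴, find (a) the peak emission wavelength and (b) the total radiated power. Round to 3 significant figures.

λ_max ≈ 1.19×10³ nm; P ≈ 2.41 W

(a) λ_max = b/T = 2.898×10⁻³/2434 = 1.191×10⁻⁶ m = 1.19×10³ nm.
Area A = 0.0561 cm² = 5.61×10⁻⁶ m².
(b) P = εσAT⁴ = 0.216×5.670×10⁻⁸×5.61×10⁻⁶×(2434)⁴ = 2.41 W.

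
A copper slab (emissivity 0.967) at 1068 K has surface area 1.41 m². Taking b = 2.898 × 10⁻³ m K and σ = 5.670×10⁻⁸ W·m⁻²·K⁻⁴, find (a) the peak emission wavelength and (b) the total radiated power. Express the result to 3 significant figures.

λ_max ≈ 2.71×10³ nm; P ≈ 1.01×10⁵ W

(a) λ_max = b/T = 2.898×10⁻³/1068 = 2.713×10⁻⁶ m = 2.71×10³ nm.
Area A = 1.41 m².
(b) P = εσAT⁴ = 0.967×5.670×10⁻⁸×1.41×(1068)⁴ = 1.01×10⁵ W.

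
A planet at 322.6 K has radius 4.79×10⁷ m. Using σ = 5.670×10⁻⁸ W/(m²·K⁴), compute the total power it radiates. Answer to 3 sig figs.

P ≈ 1.77×10¹⁹ W

Surface area A = 4πR² = 4π(4.79×10⁷ m)² = 2.88324×10¹⁶ m².
P = σAT⁴ = 5.670×10⁻⁸ × 2.88324×10¹⁶ × (322.6)⁴ = 1.77×10¹⁹ W.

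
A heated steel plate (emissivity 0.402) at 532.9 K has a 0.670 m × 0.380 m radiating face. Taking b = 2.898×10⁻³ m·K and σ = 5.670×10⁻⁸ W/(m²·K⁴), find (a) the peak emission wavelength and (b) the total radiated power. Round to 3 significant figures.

λ_max ≈ 5.44 μm; P ≈ 468 W

(a) λ_max = b/T = 2.898×10⁻³/532.9 = 5.438×10⁻⁶ m = 5.44 μm.
Area A = 0.670 × 0.380 = 0.2546 m².
(b) P = εσAT⁴ = 0.402×5.670×10⁻⁸×0.2546×(532.9)⁴ = 468 W.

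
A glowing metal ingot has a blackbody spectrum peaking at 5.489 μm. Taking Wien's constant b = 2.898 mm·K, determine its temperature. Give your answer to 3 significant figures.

T ≈ 528 K

Wien's law gives T = b/λ_max = (2.898×10⁻³ m·K)/(5.489×10⁻⁶ m) = 528 K.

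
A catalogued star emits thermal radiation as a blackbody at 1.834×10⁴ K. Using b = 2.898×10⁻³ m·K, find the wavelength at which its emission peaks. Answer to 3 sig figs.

λ_max ≈ 158 nm

Wien's displacement law: λ_max = b/T = (2.898×10⁻³ m·K)/(1.834×10⁴ K) = 1.580×10⁻⁷ m.
That is 158 nm, in the ultraviolet range.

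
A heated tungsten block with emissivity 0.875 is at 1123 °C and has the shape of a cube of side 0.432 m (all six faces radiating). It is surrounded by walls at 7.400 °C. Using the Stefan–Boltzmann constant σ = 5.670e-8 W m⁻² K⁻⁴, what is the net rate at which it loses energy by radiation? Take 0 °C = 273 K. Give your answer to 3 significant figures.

T = 1123 °C + 273 = 1396 K.
Surroundings: T = 7.400 °C + 273 = 280.400 K.
Area A = 6s² = 6×(0.432 m)² = 1.11974 m².
Net radiated power P_net = εσA(T⁴ − T₀⁴) = 0.875×5.670×10⁻⁸×1.11974×(1396⁴ − 280.400⁴).
T⁴ − T₀⁴ = 3.79788×10¹² − 6.18176×10⁹ = 3.79170×10¹² K⁴, so P_net = 2.11×10⁵ W.

Net loss ≈ 2.11×10⁵ W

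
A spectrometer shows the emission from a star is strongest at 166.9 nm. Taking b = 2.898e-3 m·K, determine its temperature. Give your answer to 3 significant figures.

T ≈ 1.74×10⁴ K

Wien's law gives T = b/λ_max = (2.898×10⁻³ m·K)/(1.669×10⁻⁷ m) = 1.74×10⁴ K.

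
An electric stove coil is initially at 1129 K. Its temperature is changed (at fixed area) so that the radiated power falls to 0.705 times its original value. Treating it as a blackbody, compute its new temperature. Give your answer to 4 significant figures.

T₂ ≈ 1035 K

P ∝ T⁴, so T₂/T₁ = (P₂/P₁)^(1/4) = (0.705)^(1/4) = 0.916320.
T₂ = 1129 × 0.916320 = 1035 K.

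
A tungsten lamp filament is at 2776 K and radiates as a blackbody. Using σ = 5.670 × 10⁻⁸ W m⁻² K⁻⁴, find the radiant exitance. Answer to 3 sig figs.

I ≈ 3.37×10⁶ W/m²

Stefan–Boltzmann: I = σT⁴ = 5.670×10⁻⁸ × (2776)⁴ = 3.37×10⁶ W/m².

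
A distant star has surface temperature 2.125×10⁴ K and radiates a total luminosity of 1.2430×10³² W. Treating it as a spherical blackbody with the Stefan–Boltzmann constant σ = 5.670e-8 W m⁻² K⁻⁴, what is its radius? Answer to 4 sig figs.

L = 4πR²σT⁴ ⇒ R = √(L/(4πσT⁴)).
σT⁴ = 1.15616×10¹⁰ W/m², so R = √(1.2430×10³²/(4π×1.15616×10¹⁰)) = 2.925×10¹⁰ m.

R ≈ 2.925×10¹⁰ m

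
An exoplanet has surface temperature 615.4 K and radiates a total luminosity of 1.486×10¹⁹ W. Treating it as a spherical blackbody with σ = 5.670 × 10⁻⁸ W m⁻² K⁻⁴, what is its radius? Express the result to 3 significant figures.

L = 4πR²σT⁴ ⇒ R = √(L/(4πσT⁴)).
σT⁴ = 8132.29 W/m², so R = √(1.486×10¹⁹/(4π×8132.29)) = 1.21×10⁷ m.

R ≈ 1.21×10⁷ m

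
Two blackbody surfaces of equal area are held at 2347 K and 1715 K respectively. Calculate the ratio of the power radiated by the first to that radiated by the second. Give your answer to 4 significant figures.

P₁/P₂ ≈ 3.507

With equal areas, P₁/P₂ = (T₁/T₂)⁴ = (2347/1715)⁴ = 3.507.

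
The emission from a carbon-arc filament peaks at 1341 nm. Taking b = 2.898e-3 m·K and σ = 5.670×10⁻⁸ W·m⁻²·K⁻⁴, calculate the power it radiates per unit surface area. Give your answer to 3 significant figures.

I ≈ 1.24×10⁶ W/m²

Wien's law: T = b/λ_max = 2.898×10⁻³/1.341×10⁻⁶ = 2161.07 K.
Then I = σT⁴ = 5.670×10⁻⁸×(2161.07)⁴ = 1.24×10⁶ W/m².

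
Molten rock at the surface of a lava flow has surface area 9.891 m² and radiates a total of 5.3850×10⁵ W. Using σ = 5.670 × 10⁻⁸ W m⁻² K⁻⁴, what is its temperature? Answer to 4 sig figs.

Area A = 9.891 m².
P = σAT⁴ ⇒ T = (P/(σA))^(1/4) = (5.3850×10⁵/(5.670×10⁻⁸×9.891))^(1/4) = 989.9 K.

T ≈ 989.9 K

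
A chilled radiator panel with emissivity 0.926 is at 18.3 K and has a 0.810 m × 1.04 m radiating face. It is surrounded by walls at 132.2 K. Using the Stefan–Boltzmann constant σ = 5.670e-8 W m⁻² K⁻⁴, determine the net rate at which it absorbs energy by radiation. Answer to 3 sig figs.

Area A = 0.810 × 1.04 = 0.8424 m².
Net radiated power P_net = εσA(T⁴ − T₀⁴) = 0.926×5.670×10⁻⁸×0.8424×(18.3⁴ − 132.2⁴).
T⁴ − T₀⁴ = 1.12151×10⁵ − 3.05440×10⁸ = -3.05328×10⁸ K⁴, so P_net = -13.5 W — negative, meaning a net gain of 13.5 W.

Net gain ≈ 13.5 W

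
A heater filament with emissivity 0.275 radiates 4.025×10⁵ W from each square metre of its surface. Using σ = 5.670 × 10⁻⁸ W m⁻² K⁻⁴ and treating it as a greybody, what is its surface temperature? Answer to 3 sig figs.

T ≈ 2.25×10³ K

I = εσT⁴, so T = (I/εσ)^(1/4) = (4.025×10⁵/(0.275×5.670×10⁻⁸))^(1/4) = 2.25×10³ K.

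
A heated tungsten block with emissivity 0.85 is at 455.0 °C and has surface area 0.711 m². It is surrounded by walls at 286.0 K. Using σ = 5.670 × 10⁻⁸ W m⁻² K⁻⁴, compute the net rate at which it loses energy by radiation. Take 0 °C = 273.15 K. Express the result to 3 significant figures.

Net loss ≈ 9.40×10³ W

T = 455.0 °C + 273.15 = 728.15 K.
Area A = 0.711 m².
Net radiated power P_net = εσA(T⁴ − T₀⁴) = 0.85×5.670×10⁻⁸×0.711×(728.15⁴ − 286.0⁴).
T⁴ − T₀⁴ = 2.81115×10¹¹ − 6.69059×10⁹ = 2.74424×10¹¹ K⁴, so P_net = 9.40×10³ W.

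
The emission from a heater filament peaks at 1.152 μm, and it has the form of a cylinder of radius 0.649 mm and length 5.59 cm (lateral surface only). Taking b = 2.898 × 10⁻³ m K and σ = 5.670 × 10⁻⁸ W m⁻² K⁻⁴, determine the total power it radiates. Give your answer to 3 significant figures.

P ≈ 518 W

Wien's law: T = b/λ_max = 2.898×10⁻³/1.152×10⁻⁶ = 2515.62 K.
Lateral area A = 2πrL = 2π×6.49×10⁻⁴×0.0559 = 2.27948×10⁻⁴ m².
Then P = σAT⁴ = 5.670×10⁻⁸×2.27948×10⁻⁴×(2515.62)⁴ = 518 W.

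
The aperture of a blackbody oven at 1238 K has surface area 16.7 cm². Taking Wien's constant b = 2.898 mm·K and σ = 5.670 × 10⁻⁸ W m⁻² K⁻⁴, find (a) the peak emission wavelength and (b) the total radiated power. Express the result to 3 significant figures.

(a) λ_max = b/T = 2.898×10⁻³/1238 = 2.341×10⁻⁶ m = 2.34 μm.
Area A = 16.7 cm² = 1.67×10⁻³ m².
(b) P = σAT⁴ = 5.670×10⁻⁸×1.67×10⁻³×(1238)⁴ = 222 W.

λ_max ≈ 2.34 μm; P ≈ 222 W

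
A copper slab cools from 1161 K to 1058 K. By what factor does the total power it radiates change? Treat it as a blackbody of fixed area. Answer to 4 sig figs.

P ∝ T⁴, so P₂/P₁ = (T₂/T₁)⁴ = (1058/1161)⁴ = (0.911283)⁴ = 0.6896.

P₂/P₁ ≈ 0.6896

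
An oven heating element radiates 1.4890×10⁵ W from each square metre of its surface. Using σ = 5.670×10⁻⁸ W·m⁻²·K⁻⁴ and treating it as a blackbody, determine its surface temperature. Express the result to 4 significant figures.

I = σT⁴, so T = (I/σ)^(1/4) = (1.4890×10⁵/(5.670×10⁻⁸))^(1/4) = 1273 K.

T ≈ 1273 K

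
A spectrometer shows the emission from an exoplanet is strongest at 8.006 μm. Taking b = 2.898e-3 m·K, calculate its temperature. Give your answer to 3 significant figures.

Wien's law gives T = b/λ_max = (2.898×10⁻³ m·K)/(8.006×10⁻⁶ m) = 362 K.

T ≈ 362 K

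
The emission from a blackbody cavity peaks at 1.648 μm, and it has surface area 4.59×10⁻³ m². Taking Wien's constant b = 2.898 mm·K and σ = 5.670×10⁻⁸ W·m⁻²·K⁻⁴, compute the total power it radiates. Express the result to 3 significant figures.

P ≈ 2.49×10³ W

Wien's law: T = b/λ_max = 2.898×10⁻³/1.648×10⁻⁶ = 1758.50 K.
Area A = 4.59×10⁻³ m².
Then P = σAT⁴ = 5.670×10⁻⁸×4.59×10⁻³×(1758.50)⁴ = 2.49×10³ W.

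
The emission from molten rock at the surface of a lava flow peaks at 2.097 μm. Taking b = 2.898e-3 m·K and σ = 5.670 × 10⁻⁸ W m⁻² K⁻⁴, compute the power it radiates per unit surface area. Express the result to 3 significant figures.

I ≈ 2.07×10⁵ W/m²

Wien's law: T = b/λ_max = 2.898×10⁻³/2.097×10⁻⁶ = 1381.97 K.
Then I = σT⁴ = 5.670×10⁻⁸×(1381.97)⁴ = 2.07×10⁵ W/m².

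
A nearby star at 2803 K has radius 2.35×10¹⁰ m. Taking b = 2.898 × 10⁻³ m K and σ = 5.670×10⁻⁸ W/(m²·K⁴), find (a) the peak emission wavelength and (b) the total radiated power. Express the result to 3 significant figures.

λ_max ≈ 1.03×10³ nm; P ≈ 2.43×10²⁸ W

(a) λ_max = b/T = 2.898×10⁻³/2803 = 1.034×10⁻⁶ m = 1.03×10³ nm.
Surface area A = 4πR² = 4π(2.35×10¹⁰ m)² = 6.93978×10²¹ m².
(b) P = σAT⁴ = 5.670×10⁻⁸×6.93978×10²¹×(2803)⁴ = 2.43×10²⁸ W.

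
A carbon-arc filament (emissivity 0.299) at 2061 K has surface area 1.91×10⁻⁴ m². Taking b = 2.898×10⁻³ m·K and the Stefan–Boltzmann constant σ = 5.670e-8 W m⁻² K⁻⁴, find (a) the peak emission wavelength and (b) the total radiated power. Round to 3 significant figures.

λ_max ≈ 1.41 μm; P ≈ 58.4 W

(a) λ_max = b/T = 2.898×10⁻³/2061 = 1.406×10⁻⁶ m = 1.41 μm.
Area A = 1.91×10⁻⁴ m².
(b) P = εσAT⁴ = 0.299×5.670×10⁻⁸×1.91×10⁻⁴×(2061)⁴ = 58.4 W.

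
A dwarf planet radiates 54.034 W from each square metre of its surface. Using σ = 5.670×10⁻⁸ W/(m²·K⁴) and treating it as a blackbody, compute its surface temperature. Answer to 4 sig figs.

I = σT⁴, so T = (I/σ)^(1/4) = (54.034/(5.670×10⁻⁸))^(1/4) = 175.7 K.

T ≈ 175.7 K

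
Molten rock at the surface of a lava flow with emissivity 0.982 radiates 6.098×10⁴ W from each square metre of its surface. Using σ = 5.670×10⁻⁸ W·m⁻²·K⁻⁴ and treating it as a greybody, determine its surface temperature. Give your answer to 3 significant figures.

I = εσT⁴, so T = (I/εσ)^(1/4) = (6.098×10⁴/(0.982×5.670×10⁻⁸))^(1/4) = 1.02×10³ K.

T ≈ 1.02×10³ K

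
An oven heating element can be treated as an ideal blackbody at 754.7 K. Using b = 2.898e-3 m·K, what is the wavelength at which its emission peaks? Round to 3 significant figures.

λ_max ≈ 3.84 μm

Wien's displacement law: λ_max = b/T = (2.898×10⁻³ m·K)/(754.7 K) = 3.840×10⁻⁶ m.
That is 3.84 μm, in the infrared range.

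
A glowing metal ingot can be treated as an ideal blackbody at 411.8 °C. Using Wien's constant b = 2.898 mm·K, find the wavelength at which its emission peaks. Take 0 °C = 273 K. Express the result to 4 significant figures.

λ_max ≈ 4.232 μm

T = 411.8 °C + 273 = 684.8 K.
Wien's displacement law: λ_max = b/T = (2.898×10⁻³ m·K)/(684.8 K) = 4.2319×10⁻⁶ m.
That is 4.232 μm, in the infrared range.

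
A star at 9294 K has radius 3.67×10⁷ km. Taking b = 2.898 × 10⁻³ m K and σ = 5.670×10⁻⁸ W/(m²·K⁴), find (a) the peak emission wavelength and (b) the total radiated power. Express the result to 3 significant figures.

(a) λ_max = b/T = 2.898×10⁻³/9294 = 3.118×10⁻⁷ m = 312 nm.
Surface area A = 4πR² = 4π(3.67×10¹⁰ m)² = 1.69255×10²² m².
(b) P = σAT⁴ = 5.670×10⁻⁸×1.69255×10²²×(9294)⁴ = 7.16×10³⁰ W.

λ_max ≈ 312 nm; P ≈ 7.16×10³⁰ W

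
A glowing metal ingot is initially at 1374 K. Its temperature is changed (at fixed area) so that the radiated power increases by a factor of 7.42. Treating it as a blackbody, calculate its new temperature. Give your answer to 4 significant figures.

T₂ ≈ 2268 K

P ∝ T⁴, so T₂/T₁ = (P₂/P₁)^(1/4) = (7.42)^(1/4) = 1.65044.
T₂ = 1374 × 1.65044 = 2268 K.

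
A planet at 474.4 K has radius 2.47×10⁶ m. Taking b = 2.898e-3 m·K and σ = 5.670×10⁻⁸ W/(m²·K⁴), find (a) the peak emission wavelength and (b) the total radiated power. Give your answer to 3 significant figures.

λ_max ≈ 6.11 μm; P ≈ 2.20×10¹⁷ W

(a) λ_max = b/T = 2.898×10⁻³/474.4 = 6.109×10⁻⁶ m = 6.11 μm.
Surface area A = 4πR² = 4π(2.47×10⁶ m)² = 7.66662×10¹³ m².
(b) P = σAT⁴ = 5.670×10⁻⁸×7.66662×10¹³×(474.4)⁴ = 2.20×10¹⁷ W.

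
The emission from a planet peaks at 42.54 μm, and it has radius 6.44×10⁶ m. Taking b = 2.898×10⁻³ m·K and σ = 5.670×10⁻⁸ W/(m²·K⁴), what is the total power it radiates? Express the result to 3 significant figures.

P ≈ 6.36×10¹⁴ W

Wien's law: T = b/λ_max = 2.898×10⁻³/4.254×10⁻⁵ = 68.1241 K.
Surface area A = 4πR² = 4π(6.44×10⁶ m)² = 5.21173×10¹⁴ m².
Then P = σAT⁴ = 5.670×10⁻⁸×5.21173×10¹⁴×(68.1241)⁴ = 6.36×10¹⁴ W.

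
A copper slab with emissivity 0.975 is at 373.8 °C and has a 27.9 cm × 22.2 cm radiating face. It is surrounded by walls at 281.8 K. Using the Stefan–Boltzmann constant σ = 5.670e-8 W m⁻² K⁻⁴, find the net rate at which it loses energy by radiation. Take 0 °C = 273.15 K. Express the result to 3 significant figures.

Net loss ≈ 578 W

T = 373.8 °C + 273.15 = 646.95 K.
Area A = 0.279 × 0.222 = 0.061938 m².
Net radiated power P_net = εσA(T⁴ − T₀⁴) = 0.975×5.670×10⁻⁸×0.061938×(646.95⁴ − 281.8⁴).
T⁴ − T₀⁴ = 1.75179×10¹¹ − 6.30615×10⁹ = 1.68873×10¹¹ K⁴, so P_net = 578 W.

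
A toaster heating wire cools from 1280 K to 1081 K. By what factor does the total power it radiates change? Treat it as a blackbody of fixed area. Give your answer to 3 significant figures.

P₂/P₁ ≈ 0.509

P ∝ T⁴, so P₂/P₁ = (T₂/T₁)⁴ = (1081/1280)⁴ = (0.844531)⁴ = 0.509.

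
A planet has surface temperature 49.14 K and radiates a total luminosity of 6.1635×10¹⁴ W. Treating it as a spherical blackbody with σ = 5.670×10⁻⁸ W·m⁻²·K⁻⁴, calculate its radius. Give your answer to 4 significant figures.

L = 4πR²σT⁴ ⇒ R = √(L/(4πσT⁴)).
σT⁴ = 0.330616 W/m², so R = √(6.1635×10¹⁴/(4π×0.330616)) = 1.218×10⁷ m.

R ≈ 1.218×10⁷ m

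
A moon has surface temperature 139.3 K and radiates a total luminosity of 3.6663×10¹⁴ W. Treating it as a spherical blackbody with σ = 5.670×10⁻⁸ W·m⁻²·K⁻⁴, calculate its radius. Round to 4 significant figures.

L = 4πR²σT⁴ ⇒ R = √(L/(4πσT⁴)).
σT⁴ = 21.3495 W/m², so R = √(3.6663×10¹⁴/(4π×21.3495)) = 1.169×10⁶ m.

R ≈ 1.169×10⁶ m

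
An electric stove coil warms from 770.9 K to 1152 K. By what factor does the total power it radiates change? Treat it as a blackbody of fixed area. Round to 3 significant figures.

P₂/P₁ ≈ 4.99

P ∝ T⁴, so P₂/P₁ = (T₂/T₁)⁴ = (1152/770.9)⁴ = (1.49436)⁴ = 4.99.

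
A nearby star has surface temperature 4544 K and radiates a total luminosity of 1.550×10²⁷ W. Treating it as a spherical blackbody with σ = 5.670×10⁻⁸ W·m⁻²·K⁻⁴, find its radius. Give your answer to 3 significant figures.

L = 4πR²σT⁴ ⇒ R = √(L/(4πσT⁴)).
σT⁴ = 2.41733×10⁷ W/m², so R = √(1.550×10²⁷/(4π×2.41733×10⁷)) = 2.26×10⁹ m.

R ≈ 2.26×10⁹ m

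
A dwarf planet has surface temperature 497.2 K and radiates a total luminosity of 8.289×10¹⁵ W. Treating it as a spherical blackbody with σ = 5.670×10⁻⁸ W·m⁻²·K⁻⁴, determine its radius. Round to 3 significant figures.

L = 4πR²σT⁴ ⇒ R = √(L/(4πσT⁴)).
σT⁴ = 3465.03 W/m², so R = √(8.289×10¹⁵/(4π×3465.03)) = 4.36×10⁵ m.

R ≈ 4.36×10⁵ m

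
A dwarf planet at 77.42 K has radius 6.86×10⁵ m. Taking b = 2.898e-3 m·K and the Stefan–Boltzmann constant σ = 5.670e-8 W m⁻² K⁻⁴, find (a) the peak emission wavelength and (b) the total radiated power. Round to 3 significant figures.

λ_max ≈ 37.4 μm; P ≈ 1.20×10¹³ W

(a) λ_max = b/T = 2.898×10⁻³/77.42 = 3.743×10⁻⁵ m = 37.4 μm.
Surface area A = 4πR² = 4π(6.86×10⁵ m)² = 5.91368×10¹² m².
(b) P = σAT⁴ = 5.670×10⁻⁸×5.91368×10¹²×(77.42)⁴ = 1.20×10¹³ W.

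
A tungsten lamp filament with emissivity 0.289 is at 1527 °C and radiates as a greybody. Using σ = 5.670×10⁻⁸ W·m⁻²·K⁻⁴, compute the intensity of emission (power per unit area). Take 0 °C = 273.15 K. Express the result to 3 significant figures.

T = 1527 °C + 273.15 = 1800.15 K.
Stefan–Boltzmann: I = εσT⁴ = 0.289 × 5.670×10⁻⁸ × (1800.15)⁴ = 1.72×10⁵ W/m².

I ≈ 1.72×10⁵ W/m²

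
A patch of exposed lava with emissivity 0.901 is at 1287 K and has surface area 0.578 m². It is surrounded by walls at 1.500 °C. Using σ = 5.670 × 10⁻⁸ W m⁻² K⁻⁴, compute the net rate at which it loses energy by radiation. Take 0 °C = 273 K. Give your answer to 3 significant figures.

Surroundings: T = 1.500 °C + 273 = 274.500 K.
Area A = 0.578 m².
Net radiated power P_net = εσA(T⁴ − T₀⁴) = 0.901×5.670×10⁻⁸×0.578×(1287⁴ − 274.500⁴).
T⁴ − T₀⁴ = 2.74356×10¹² − 5.67766×10⁹ = 2.73788×10¹² K⁴, so P_net = 8.08×10⁴ W.

Net loss ≈ 8.08×10⁴ W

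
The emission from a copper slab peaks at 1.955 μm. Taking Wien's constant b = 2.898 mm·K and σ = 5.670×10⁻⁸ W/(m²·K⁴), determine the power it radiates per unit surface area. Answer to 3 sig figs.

I ≈ 2.74×10⁵ W/m²

Wien's law: T = b/λ_max = 2.898×10⁻³/1.955×10⁻⁶ = 1482.35 K.
Then I = σT⁴ = 5.670×10⁻⁸×(1482.35)⁴ = 2.74×10⁵ W/m².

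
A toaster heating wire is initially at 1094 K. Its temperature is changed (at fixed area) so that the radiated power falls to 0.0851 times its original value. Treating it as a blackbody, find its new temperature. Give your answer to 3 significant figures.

P ∝ T⁴, so T₂/T₁ = (P₂/P₁)^(1/4) = (0.0851)^(1/4) = 0.540110.
T₂ = 1094 × 0.540110 = 591 K.

T₂ ≈ 591 K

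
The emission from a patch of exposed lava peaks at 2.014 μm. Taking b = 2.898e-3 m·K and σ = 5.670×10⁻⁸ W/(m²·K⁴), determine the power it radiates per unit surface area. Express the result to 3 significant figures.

Wien's law: T = b/λ_max = 2.898×10⁻³/2.014×10⁻⁶ = 1438.93 K.
Then I = σT⁴ = 5.670×10⁻⁸×(1438.93)⁴ = 2.43×10⁵ W/m².

I ≈ 2.43×10⁵ W/m²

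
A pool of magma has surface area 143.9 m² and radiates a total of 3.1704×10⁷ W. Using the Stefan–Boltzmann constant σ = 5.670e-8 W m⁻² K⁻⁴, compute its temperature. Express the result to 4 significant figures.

T ≈ 1404 K

Area A = 143.9 m².
P = σAT⁴ ⇒ T = (P/(σA))^(1/4) = (3.1704×10⁷/(5.670×10⁻⁸×143.9))^(1/4) = 1404 K.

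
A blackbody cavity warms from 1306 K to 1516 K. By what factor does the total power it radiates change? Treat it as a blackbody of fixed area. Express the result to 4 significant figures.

P ∝ T⁴, so P₂/P₁ = (T₂/T₁)⁴ = (1516/1306)⁴ = (1.16080)⁴ = 1.816.

P₂/P₁ ≈ 1.816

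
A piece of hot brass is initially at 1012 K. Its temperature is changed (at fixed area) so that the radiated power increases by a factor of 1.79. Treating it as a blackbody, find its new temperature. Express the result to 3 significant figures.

P ∝ T⁴, so T₂/T₁ = (P₂/P₁)^(1/4) = (1.79)^(1/4) = 1.15668.
T₂ = 1012 × 1.15668 = 1.17×10³ K.

T₂ ≈ 1.17×10³ K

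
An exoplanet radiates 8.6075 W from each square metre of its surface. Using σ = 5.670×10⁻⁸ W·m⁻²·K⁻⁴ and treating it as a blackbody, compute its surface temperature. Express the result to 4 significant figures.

T ≈ 111.0 K

I = σT⁴, so T = (I/σ)^(1/4) = (8.6075/(5.670×10⁻⁸))^(1/4) = 111.0 K.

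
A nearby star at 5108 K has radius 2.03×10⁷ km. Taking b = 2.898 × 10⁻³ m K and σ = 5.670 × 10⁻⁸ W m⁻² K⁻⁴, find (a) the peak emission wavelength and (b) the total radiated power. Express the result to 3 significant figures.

λ_max ≈ 0.567 μm; P ≈ 2.00×10²⁹ W

(a) λ_max = b/T = 2.898×10⁻³/5108 = 5.673×10⁻⁷ m = 0.567 μm.
Surface area A = 4πR² = 4π(2.03×10¹⁰ m)² = 5.17848×10²¹ m².
(b) P = σAT⁴ = 5.670×10⁻⁸×5.17848×10²¹×(5108)⁴ = 2.00×10²⁹ W.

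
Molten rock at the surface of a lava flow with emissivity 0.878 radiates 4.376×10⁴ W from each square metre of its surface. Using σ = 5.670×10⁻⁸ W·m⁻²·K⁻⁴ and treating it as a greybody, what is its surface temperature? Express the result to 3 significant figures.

I = εσT⁴, so T = (I/εσ)^(1/4) = (4.376×10⁴/(0.878×5.670×10⁻⁸))^(1/4) = 968 K.

T ≈ 968 K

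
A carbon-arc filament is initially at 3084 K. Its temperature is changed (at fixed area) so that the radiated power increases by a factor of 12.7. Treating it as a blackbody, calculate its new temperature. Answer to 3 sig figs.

T₂ ≈ 5.82×10³ K

P ∝ T⁴, so T₂/T₁ = (P₂/P₁)^(1/4) = (12.7)^(1/4) = 1.88778.
T₂ = 3084 × 1.88778 = 5.82×10³ K.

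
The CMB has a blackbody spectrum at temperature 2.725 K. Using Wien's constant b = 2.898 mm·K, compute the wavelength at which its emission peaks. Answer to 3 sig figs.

λ_max ≈ 1.06 mm

Wien's displacement law: λ_max = b/T = (2.898×10⁻³ m·K)/(2.725 K) = 1.063×10⁻³ m.
That is 1.06 mm, in the microwave range.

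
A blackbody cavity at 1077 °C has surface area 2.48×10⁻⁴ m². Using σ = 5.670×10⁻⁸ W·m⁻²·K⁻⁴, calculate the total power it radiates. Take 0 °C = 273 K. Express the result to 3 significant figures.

P ≈ 46.7 W

T = 1077 °C + 273 = 1350 K.
Area A = 2.48×10⁻⁴ m².
P = σAT⁴ = 5.670×10⁻⁸ × 2.48×10⁻⁴ × (1350)⁴ = 46.7 W.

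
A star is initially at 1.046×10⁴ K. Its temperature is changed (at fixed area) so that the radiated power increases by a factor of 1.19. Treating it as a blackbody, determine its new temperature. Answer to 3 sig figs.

P ∝ T⁴, so T₂/T₁ = (P₂/P₁)^(1/4) = (1.19)^(1/4) = 1.04445.
T₂ = 1.046×10⁴ × 1.04445 = 1.09×10⁴ K.

T₂ ≈ 1.09×10⁴ K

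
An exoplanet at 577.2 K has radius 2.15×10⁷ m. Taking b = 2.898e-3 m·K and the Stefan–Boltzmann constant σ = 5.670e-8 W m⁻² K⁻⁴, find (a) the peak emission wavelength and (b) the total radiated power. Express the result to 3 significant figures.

λ_max ≈ 5.02 μm; P ≈ 3.66×10¹⁹ W

(a) λ_max = b/T = 2.898×10⁻³/577.2 = 5.021×10⁻⁶ m = 5.02 μm.
Surface area A = 4πR² = 4π(2.15×10⁷ m)² = 5.80880×10¹⁵ m².
(b) P = σAT⁴ = 5.670×10⁻⁸×5.80880×10¹⁵×(577.2)⁴ = 3.66×10¹⁹ W.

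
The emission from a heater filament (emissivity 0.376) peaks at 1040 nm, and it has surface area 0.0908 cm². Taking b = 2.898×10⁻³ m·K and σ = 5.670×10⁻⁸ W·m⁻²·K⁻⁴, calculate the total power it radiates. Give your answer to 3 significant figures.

P ≈ 11.7 W

Wien's law: T = b/λ_max = 2.898×10⁻³/1.040×10⁻⁶ = 2786.54 K.
Area A = 0.0908 cm² = 9.08×10⁻⁶ m².
Then P = εσAT⁴ = 0.376×5.670×10⁻⁸×9.08×10⁻⁶×(2786.54)⁴ = 11.7 W.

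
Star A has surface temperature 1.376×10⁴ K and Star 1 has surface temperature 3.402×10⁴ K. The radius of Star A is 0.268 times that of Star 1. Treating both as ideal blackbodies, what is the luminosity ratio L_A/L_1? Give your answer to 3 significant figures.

L_A/L_1 ≈ 1.92×10⁻³

L ∝ R²T⁴, so L_A/L_1 = (R_A/R_1)²(T_A/T_1)⁴ = (0.268)² × (1.376×10⁴/3.402×10⁴)⁴ = 0.071824 × 0.0267631 = 1.92×10⁻³.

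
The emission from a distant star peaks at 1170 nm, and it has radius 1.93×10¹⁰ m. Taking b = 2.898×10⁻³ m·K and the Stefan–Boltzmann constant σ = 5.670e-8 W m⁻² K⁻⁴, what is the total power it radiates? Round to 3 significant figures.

Wien's law: T = b/λ_max = 2.898×10⁻³/1.170×10⁻⁶ = 2476.92 K.
Surface area A = 4πR² = 4π(1.93×10¹⁰ m)² = 4.68085×10²¹ m².
Then P = σAT⁴ = 5.670×10⁻⁸×4.68085×10²¹×(2476.92)⁴ = 9.99×10²⁷ W.

P ≈ 9.99×10²⁷ W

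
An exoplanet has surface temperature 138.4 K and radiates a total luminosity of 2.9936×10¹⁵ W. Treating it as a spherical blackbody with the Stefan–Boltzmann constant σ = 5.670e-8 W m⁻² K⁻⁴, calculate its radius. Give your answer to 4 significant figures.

R ≈ 3.384×10⁶ m

L = 4πR²σT⁴ ⇒ R = √(L/(4πσT⁴)).
σT⁴ = 20.8031 W/m², so R = √(2.9936×10¹⁵/(4π×20.8031)) = 3.384×10⁶ m.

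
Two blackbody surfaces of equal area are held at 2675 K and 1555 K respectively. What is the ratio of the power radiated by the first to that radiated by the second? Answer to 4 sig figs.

P₁/P₂ ≈ 8.757

With equal areas, P₁/P₂ = (T₁/T₂)⁴ = (2675/1555)⁴ = 8.757.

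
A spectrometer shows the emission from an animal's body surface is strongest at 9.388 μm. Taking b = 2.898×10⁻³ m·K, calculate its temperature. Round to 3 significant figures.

Wien's law gives T = b/λ_max = (2.898×10⁻³ m·K)/(9.388×10⁻⁶ m) = 309 K.

T ≈ 309 K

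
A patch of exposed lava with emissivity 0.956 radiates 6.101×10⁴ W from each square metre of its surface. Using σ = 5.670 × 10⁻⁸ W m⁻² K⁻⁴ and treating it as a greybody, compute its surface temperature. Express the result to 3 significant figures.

I = εσT⁴, so T = (I/εσ)^(1/4) = (6.101×10⁴/(0.956×5.670×10⁻⁸))^(1/4) = 1.03×10³ K.

T ≈ 1.03×10³ K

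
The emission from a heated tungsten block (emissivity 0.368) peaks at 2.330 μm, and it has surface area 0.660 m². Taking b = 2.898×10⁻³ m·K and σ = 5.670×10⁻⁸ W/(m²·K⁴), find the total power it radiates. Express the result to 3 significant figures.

Wien's law: T = b/λ_max = 2.898×10⁻³/2.330×10⁻⁶ = 1243.78 K.
Area A = 0.660 m².
Then P = εσAT⁴ = 0.368×5.670×10⁻⁸×0.660×(1243.78)⁴ = 3.30×10⁴ W.

P ≈ 3.30×10⁴ W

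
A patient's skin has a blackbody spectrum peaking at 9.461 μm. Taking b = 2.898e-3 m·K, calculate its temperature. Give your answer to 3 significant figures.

T ≈ 306 K

Wien's law gives T = b/λ_max = (2.898×10⁻³ m·K)/(9.461×10⁻⁶ m) = 306 K.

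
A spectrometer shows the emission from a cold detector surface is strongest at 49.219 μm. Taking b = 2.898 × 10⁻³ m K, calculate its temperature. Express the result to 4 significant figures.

Wien's law gives T = b/λ_max = (2.898×10⁻³ m·K)/(4.9219×10⁻⁵ m) = 58.88 K.

T ≈ 58.88 K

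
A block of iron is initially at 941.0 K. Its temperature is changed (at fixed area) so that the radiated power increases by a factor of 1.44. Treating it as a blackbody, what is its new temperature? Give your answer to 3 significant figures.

P ∝ T⁴, so T₂/T₁ = (P₂/P₁)^(1/4) = (1.44)^(1/4) = 1.09545.
T₂ = 941.0 × 1.09545 = 1.03×10³ K.

T₂ ≈ 1.03×10³ K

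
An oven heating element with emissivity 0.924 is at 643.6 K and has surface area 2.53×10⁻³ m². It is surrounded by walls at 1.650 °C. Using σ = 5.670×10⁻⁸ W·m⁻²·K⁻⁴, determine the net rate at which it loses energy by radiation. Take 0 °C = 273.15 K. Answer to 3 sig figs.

Net loss ≈ 22.0 W

Surroundings: T = 1.650 °C + 273.15 = 274.800 K.
Area A = 2.53×10⁻³ m².
Net radiated power P_net = εσA(T⁴ − T₀⁴) = 0.924×5.670×10⁻⁸×2.53×10⁻³×(643.6⁴ − 274.800⁴).
T⁴ − T₀⁴ = 1.71579×10¹¹ − 5.70252×10⁹ = 1.65876×10¹¹ K⁴, so P_net = 22.0 W.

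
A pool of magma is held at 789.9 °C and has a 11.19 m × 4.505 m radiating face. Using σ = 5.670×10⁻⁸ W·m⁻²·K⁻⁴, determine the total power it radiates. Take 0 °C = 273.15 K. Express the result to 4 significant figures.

P ≈ 3.650×10⁶ W

T = 789.9 °C + 273.15 = 1063.05 K.
Area A = 11.19 × 4.505 = 50.4109 m².
P = σAT⁴ = 5.670×10⁻⁸ × 50.4109 × (1063.05)⁴ = 3.650×10⁶ W.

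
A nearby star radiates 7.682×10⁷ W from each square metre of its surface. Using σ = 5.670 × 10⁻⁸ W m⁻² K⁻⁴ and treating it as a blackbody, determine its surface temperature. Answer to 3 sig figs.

T ≈ 6.07×10³ K

I = σT⁴, so T = (I/σ)^(1/4) = (7.682×10⁷/(5.670×10⁻⁸))^(1/4) = 6.07×10³ K.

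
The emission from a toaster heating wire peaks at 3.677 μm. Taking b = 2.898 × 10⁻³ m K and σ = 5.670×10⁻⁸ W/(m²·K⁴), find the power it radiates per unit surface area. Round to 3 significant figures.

Wien's law: T = b/λ_max = 2.898×10⁻³/3.677×10⁻⁶ = 788.143 K.
Then I = σT⁴ = 5.670×10⁻⁸×(788.143)⁴ = 2.19×10⁴ W/m².

I ≈ 2.19×10⁴ W/m²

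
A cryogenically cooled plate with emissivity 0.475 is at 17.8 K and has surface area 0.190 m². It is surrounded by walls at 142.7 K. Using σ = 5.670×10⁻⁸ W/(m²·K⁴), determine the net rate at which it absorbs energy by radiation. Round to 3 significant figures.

Net gain ≈ 2.12 W

Area A = 0.190 m².
Net radiated power P_net = εσA(T⁴ − T₀⁴) = 0.475×5.670×10⁻⁸×0.190×(17.8⁴ − 142.7⁴).
T⁴ − T₀⁴ = 1.00388×10⁵ − 4.14664×10⁸ = -4.14564×10⁸ K⁴, so P_net = -2.12 W — negative, meaning a net gain of 2.12 W.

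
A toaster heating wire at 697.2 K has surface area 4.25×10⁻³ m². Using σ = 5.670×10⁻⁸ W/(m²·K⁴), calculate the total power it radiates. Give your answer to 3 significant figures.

Area A = 4.25×10⁻³ m².
P = σAT⁴ = 5.670×10⁻⁸ × 4.25×10⁻³ × (697.2)⁴ = 56.9 W.

P ≈ 56.9 W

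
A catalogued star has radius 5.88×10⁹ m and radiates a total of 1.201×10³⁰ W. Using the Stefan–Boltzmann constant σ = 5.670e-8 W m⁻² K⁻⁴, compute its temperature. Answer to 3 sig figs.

Surface area A = 4πR² = 4π(5.88×10⁹ m)² = 4.34475×10²⁰ m².
P = σAT⁴ ⇒ T = (P/(σA))^(1/4) = (1.201×10³⁰/(5.670×10⁻⁸×4.34475×10²⁰))^(1/4) = 1.49×10⁴ K.

T ≈ 1.49×10⁴ K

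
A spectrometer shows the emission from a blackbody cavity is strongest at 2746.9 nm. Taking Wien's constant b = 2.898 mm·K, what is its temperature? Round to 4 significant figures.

T ≈ 1055 K

Wien's law gives T = b/λ_max = (2.898×10⁻³ m·K)/(2.7469×10⁻⁶ m) = 1055 K.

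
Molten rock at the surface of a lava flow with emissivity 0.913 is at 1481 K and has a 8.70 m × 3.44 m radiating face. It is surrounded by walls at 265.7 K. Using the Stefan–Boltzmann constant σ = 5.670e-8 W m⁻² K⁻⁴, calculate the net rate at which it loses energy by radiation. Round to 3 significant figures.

Net loss ≈ 7.45×10⁶ W

Area A = 8.70 × 3.44 = 29.928 m².
Net radiated power P_net = εσA(T⁴ − T₀⁴) = 0.913×5.670×10⁻⁸×29.928×(1481⁴ − 265.7⁴).
T⁴ − T₀⁴ = 4.81083×10¹² − 4.98386×10⁹ = 4.80585×10¹² K⁴, so P_net = 7.45×10⁶ W.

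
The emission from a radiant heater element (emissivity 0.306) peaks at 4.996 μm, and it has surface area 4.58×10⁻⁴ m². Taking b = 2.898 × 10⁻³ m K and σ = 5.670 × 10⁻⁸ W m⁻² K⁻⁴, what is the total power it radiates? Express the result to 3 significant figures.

P ≈ 0.900 W

Wien's law: T = b/λ_max = 2.898×10⁻³/4.996×10⁻⁶ = 580.064 K.
Area A = 4.58×10⁻⁴ m².
Then P = εσAT⁴ = 0.306×5.670×10⁻⁸×4.58×10⁻⁴×(580.064)⁴ = 0.900 W.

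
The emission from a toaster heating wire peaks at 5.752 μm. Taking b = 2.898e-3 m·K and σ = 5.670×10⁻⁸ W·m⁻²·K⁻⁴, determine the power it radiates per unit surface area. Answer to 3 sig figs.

Wien's law: T = b/λ_max = 2.898×10⁻³/5.752×10⁻⁶ = 503.825 K.
Then I = σT⁴ = 5.670×10⁻⁸×(503.825)⁴ = 3.65×10³ W/m².

I ≈ 3.65×10³ W/m²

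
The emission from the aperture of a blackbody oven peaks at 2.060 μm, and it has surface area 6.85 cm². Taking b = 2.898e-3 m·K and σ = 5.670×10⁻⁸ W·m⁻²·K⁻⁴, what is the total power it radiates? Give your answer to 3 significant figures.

P ≈ 152 W

Wien's law: T = b/λ_max = 2.898×10⁻³/2.060×10⁻⁶ = 1406.80 K.
Area A = 6.85 cm² = 6.85×10⁻⁴ m².
Then P = σAT⁴ = 5.670×10⁻⁸×6.85×10⁻⁴×(1406.80)⁴ = 152 W.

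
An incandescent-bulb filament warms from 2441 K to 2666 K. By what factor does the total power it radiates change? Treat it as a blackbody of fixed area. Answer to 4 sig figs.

P₂/P₁ ≈ 1.423

P ∝ T⁴, so P₂/P₁ = (T₂/T₁)⁴ = (2666/2441)⁴ = (1.09218)⁴ = 1.423.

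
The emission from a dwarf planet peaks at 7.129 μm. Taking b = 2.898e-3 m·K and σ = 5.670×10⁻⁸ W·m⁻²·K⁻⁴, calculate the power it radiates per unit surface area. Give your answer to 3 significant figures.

I ≈ 1.55×10³ W/m²

Wien's law: T = b/λ_max = 2.898×10⁻³/7.129×10⁻⁶ = 406.509 K.
Then I = σT⁴ = 5.670×10⁻⁸×(406.509)⁴ = 1.55×10³ W/m².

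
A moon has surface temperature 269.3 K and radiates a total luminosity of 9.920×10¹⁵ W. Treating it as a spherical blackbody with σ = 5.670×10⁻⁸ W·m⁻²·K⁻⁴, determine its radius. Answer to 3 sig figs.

L = 4πR²σT⁴ ⇒ R = √(L/(4πσT⁴)).
σT⁴ = 298.214 W/m², so R = √(9.920×10¹⁵/(4π×298.214)) = 1.63×10⁶ m.

R ≈ 1.63×10⁶ m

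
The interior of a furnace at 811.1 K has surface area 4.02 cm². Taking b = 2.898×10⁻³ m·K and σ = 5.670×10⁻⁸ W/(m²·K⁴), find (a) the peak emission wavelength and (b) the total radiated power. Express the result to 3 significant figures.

(a) λ_max = b/T = 2.898×10⁻³/811.1 = 3.573×10⁻⁶ m = 3.57 μm.
Area A = 4.02 cm² = 4.02×10⁻⁴ m².
(b) P = σAT⁴ = 5.670×10⁻⁸×4.02×10⁻⁴×(811.1)⁴ = 9.87 W.

λ_max ≈ 3.57 μm; P ≈ 9.87 W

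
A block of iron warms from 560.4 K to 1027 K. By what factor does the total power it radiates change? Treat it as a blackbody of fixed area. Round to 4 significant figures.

P ∝ T⁴, so P₂/P₁ = (T₂/T₁)⁴ = (1027/560.4)⁴ = (1.83262)⁴ = 11.28.

P₂/P₁ ≈ 11.28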